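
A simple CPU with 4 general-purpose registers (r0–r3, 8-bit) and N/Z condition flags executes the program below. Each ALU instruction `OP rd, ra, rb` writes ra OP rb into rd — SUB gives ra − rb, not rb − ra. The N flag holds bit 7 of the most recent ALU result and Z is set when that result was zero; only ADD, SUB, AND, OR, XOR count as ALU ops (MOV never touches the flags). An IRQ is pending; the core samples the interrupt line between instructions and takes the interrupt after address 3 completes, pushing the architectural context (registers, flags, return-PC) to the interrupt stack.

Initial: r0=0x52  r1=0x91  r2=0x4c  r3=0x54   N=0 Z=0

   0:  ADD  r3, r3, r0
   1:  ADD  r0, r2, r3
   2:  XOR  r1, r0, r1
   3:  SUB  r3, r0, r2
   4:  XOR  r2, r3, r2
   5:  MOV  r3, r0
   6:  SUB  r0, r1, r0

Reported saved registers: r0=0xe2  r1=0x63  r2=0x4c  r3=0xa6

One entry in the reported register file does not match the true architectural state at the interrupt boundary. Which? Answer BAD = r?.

after  0: r0=0x52 r1=0x91 r2=0x4c r3=0xa6  N=1 Z=0
after  1: r0=0xf2 r1=0x91 r2=0x4c r3=0xa6  N=1 Z=0
after  2: r0=0xf2 r1=0x63 r2=0x4c r3=0xa6  N=0 Z=0
after  3: r0=0xf2 r1=0x63 r2=0x4c r3=0xa6  N=1 Z=0
-- IRQ taken; context saved, return-PC = 4 --
mismatch: r0: reported 0xe2 vs actual 0xf2

BAD = r0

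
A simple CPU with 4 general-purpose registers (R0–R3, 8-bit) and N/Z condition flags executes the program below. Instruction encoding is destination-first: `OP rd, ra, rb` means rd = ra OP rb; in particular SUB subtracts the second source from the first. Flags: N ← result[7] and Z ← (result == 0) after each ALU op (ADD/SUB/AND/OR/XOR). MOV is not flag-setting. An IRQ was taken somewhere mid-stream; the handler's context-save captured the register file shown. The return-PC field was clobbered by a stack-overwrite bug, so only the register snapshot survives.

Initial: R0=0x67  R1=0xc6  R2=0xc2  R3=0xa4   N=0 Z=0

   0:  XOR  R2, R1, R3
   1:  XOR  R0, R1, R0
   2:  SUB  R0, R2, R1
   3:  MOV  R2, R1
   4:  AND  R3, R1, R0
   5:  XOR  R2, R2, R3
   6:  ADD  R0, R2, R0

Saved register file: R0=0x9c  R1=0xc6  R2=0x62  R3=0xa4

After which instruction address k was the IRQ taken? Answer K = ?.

after  0: R0=0x67 R1=0xc6 R2=0x62 R3=0xa4  N=0 Z=0
after  1: R0=0xa1 R1=0xc6 R2=0x62 R3=0xa4  N=1 Z=0
after  2: R0=0x9c R1=0xc6 R2=0x62 R3=0xa4  N=1 Z=0
-- IRQ taken; context saved, return-PC = 3 --

K = 2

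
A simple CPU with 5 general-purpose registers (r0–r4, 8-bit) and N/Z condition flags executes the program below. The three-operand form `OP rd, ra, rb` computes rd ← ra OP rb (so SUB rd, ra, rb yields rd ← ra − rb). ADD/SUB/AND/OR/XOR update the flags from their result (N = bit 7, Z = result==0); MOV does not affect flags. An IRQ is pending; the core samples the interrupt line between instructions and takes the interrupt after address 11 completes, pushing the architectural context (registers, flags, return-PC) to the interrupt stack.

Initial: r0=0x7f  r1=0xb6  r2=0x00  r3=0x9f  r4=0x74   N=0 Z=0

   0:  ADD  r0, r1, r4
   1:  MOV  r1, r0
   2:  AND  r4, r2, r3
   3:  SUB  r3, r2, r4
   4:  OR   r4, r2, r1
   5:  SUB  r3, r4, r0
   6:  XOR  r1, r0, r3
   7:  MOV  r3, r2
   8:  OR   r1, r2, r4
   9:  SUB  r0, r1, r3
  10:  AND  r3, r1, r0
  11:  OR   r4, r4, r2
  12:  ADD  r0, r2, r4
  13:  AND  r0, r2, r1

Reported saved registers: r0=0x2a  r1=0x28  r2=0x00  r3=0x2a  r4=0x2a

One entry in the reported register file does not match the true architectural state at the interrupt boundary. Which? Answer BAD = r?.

after  0: r0=0x2a r1=0xb6 r2=0x00 r3=0x9f r4=0x74  N=0 Z=0
after  1: r0=0x2a r1=0x2a r2=0x00 r3=0x9f r4=0x74  N=0 Z=0
after  2: r0=0x2a r1=0x2a r2=0x00 r3=0x9f r4=0x00  N=0 Z=1
after  3: r0=0x2a r1=0x2a r2=0x00 r3=0x00 r4=0x00  N=0 Z=1
after  4: r0=0x2a r1=0x2a r2=0x00 r3=0x00 r4=0x2a  N=0 Z=0
after  5: r0=0x2a r1=0x2a r2=0x00 r3=0x00 r4=0x2a  N=0 Z=1
after  6: r0=0x2a r1=0x2a r2=0x00 r3=0x00 r4=0x2a  N=0 Z=0
after  7: r0=0x2a r1=0x2a r2=0x00 r3=0x00 r4=0x2a  N=0 Z=0
after  8: r0=0x2a r1=0x2a r2=0x00 r3=0x00 r4=0x2a  N=0 Z=0
after  9: r0=0x2a r1=0x2a r2=0x00 r3=0x00 r4=0x2a  N=0 Z=0
after 10: r0=0x2a r1=0x2a r2=0x00 r3=0x2a r4=0x2a  N=0 Z=0
after 11: r0=0x2a r1=0x2a r2=0x00 r3=0x2a r4=0x2a  N=0 Z=0
-- IRQ taken; context saved, return-PC = 12 --
mismatch: r1: reported 0x28 vs actual 0x2a

BAD = r1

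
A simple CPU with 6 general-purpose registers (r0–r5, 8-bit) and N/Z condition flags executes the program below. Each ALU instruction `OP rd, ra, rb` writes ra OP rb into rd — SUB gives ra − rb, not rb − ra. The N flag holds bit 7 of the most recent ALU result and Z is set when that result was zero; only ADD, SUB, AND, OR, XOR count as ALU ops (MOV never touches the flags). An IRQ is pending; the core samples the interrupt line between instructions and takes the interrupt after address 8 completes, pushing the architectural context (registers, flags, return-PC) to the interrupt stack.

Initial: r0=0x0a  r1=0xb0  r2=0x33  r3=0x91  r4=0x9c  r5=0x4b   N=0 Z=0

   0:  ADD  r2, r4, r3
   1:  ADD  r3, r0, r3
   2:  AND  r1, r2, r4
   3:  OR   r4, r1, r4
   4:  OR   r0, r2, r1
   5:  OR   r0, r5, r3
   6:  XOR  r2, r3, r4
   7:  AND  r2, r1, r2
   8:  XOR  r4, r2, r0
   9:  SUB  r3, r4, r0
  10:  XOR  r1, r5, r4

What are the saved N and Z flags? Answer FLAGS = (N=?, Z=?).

FLAGS = (N=1, Z=0)

after  0: r0=0x0a r1=0xb0 r2=0x2d r3=0x91 r4=0x9c r5=0x4b  N=0 Z=0
after  1: r0=0x0a r1=0xb0 r2=0x2d r3=0x9b r4=0x9c r5=0x4b  N=1 Z=0
after  2: r0=0x0a r1=0x0c r2=0x2d r3=0x9b r4=0x9c r5=0x4b  N=0 Z=0
after  3: r0=0x0a r1=0x0c r2=0x2d r3=0x9b r4=0x9c r5=0x4b  N=1 Z=0
after  4: r0=0x2d r1=0x0c r2=0x2d r3=0x9b r4=0x9c r5=0x4b  N=0 Z=0
after  5: r0=0xdb r1=0x0c r2=0x2d r3=0x9b r4=0x9c r5=0x4b  N=1 Z=0
after  6: r0=0xdb r1=0x0c r2=0x07 r3=0x9b r4=0x9c r5=0x4b  N=0 Z=0
after  7: r0=0xdb r1=0x0c r2=0x04 r3=0x9b r4=0x9c r5=0x4b  N=0 Z=0
after  8: r0=0xdb r1=0x0c r2=0x04 r3=0x9b r4=0xdf r5=0x4b  N=1 Z=0
-- IRQ taken; context saved, return-PC = 9 --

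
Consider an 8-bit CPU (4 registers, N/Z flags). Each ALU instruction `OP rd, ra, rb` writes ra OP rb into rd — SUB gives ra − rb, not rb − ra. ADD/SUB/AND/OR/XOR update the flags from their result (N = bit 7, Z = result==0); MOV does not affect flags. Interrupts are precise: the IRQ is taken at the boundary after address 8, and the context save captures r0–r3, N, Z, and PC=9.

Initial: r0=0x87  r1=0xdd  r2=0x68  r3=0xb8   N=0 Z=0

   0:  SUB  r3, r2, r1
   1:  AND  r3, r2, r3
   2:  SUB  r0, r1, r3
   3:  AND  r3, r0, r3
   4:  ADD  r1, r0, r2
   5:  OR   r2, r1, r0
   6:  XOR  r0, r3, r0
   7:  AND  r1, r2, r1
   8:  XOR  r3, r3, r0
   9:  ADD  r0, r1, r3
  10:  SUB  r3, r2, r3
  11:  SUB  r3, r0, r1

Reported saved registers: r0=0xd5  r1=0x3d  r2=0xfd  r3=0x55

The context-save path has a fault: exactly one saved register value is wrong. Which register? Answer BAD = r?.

after  0: r0=0x87 r1=0xdd r2=0x68 r3=0x8b  N=1 Z=0
after  1: r0=0x87 r1=0xdd r2=0x68 r3=0x08  N=0 Z=0
after  2: r0=0xd5 r1=0xdd r2=0x68 r3=0x08  N=1 Z=0
after  3: r0=0xd5 r1=0xdd r2=0x68 r3=0x00  N=0 Z=1
after  4: r0=0xd5 r1=0x3d r2=0x68 r3=0x00  N=0 Z=0
after  5: r0=0xd5 r1=0x3d r2=0xfd r3=0x00  N=1 Z=0
after  6: r0=0xd5 r1=0x3d r2=0xfd r3=0x00  N=1 Z=0
after  7: r0=0xd5 r1=0x3d r2=0xfd r3=0x00  N=0 Z=0
after  8: r0=0xd5 r1=0x3d r2=0xfd r3=0xd5  N=1 Z=0
-- IRQ taken; context saved, return-PC = 9 --
mismatch: r3: reported 0x55 vs actual 0xd5

BAD = r3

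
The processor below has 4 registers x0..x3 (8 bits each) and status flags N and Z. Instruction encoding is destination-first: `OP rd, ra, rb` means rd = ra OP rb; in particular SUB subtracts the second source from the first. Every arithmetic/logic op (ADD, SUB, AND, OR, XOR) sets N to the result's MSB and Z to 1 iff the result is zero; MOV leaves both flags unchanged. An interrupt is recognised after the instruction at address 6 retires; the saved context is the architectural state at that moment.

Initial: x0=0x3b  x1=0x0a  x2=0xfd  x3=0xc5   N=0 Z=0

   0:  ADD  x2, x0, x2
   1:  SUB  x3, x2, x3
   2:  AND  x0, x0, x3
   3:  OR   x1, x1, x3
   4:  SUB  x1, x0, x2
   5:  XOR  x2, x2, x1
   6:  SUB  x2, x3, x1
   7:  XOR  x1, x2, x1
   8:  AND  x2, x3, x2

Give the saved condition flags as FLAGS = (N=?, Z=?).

FLAGS = (N=0, Z=0)

after  0: x0=0x3b x1=0x0a x2=0x38 x3=0xc5  N=0 Z=0
after  1: x0=0x3b x1=0x0a x2=0x38 x3=0x73  N=0 Z=0
after  2: x0=0x33 x1=0x0a x2=0x38 x3=0x73  N=0 Z=0
after  3: x0=0x33 x1=0x7b x2=0x38 x3=0x73  N=0 Z=0
after  4: x0=0x33 x1=0xfb x2=0x38 x3=0x73  N=1 Z=0
after  5: x0=0x33 x1=0xfb x2=0xc3 x3=0x73  N=1 Z=0
after  6: x0=0x33 x1=0xfb x2=0x78 x3=0x73  N=0 Z=0
-- IRQ taken; context saved, return-PC = 7 --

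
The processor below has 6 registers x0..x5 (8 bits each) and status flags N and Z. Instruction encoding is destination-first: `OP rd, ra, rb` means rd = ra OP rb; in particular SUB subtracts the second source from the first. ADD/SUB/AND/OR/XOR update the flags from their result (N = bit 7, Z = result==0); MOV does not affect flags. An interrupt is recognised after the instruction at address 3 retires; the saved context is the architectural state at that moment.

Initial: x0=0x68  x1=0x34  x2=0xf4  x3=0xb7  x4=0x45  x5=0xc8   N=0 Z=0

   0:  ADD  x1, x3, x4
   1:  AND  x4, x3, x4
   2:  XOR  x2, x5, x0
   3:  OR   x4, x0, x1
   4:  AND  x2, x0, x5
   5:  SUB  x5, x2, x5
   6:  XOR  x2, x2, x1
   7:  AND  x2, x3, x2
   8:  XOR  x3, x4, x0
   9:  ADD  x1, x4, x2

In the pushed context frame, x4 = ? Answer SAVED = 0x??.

SAVED = 0xfc

after  0: x0=0x68 x1=0xfc x2=0xf4 x3=0xb7 x4=0x45 x5=0xc8  N=1 Z=0
after  1: x0=0x68 x1=0xfc x2=0xf4 x3=0xb7 x4=0x05 x5=0xc8  N=0 Z=0
after  2: x0=0x68 x1=0xfc x2=0xa0 x3=0xb7 x4=0x05 x5=0xc8  N=1 Z=0
after  3: x0=0x68 x1=0xfc x2=0xa0 x3=0xb7 x4=0xfc x5=0xc8  N=1 Z=0
-- IRQ taken; context saved, return-PC = 4 --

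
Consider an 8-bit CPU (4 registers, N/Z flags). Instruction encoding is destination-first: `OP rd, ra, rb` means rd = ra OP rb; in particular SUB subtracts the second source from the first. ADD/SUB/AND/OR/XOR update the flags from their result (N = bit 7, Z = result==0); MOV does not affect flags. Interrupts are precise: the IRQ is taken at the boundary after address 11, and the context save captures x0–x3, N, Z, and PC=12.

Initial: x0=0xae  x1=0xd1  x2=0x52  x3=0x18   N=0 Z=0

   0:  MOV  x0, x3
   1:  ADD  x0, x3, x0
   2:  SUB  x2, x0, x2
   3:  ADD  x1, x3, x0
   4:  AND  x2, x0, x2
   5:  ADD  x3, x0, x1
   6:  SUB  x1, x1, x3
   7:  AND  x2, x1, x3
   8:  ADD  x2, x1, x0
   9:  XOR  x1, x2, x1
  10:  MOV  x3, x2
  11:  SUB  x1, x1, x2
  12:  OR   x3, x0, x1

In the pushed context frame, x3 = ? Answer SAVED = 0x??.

after  0: x0=0x18 x1=0xd1 x2=0x52 x3=0x18  N=0 Z=0
after  1: x0=0x30 x1=0xd1 x2=0x52 x3=0x18  N=0 Z=0
after  2: x0=0x30 x1=0xd1 x2=0xde x3=0x18  N=1 Z=0
after  3: x0=0x30 x1=0x48 x2=0xde x3=0x18  N=0 Z=0
after  4: x0=0x30 x1=0x48 x2=0x10 x3=0x18  N=0 Z=0
after  5: x0=0x30 x1=0x48 x2=0x10 x3=0x78  N=0 Z=0
after  6: x0=0x30 x1=0xd0 x2=0x10 x3=0x78  N=1 Z=0
after  7: x0=0x30 x1=0xd0 x2=0x50 x3=0x78  N=0 Z=0
after  8: x0=0x30 x1=0xd0 x2=0x00 x3=0x78  N=0 Z=1
after  9: x0=0x30 x1=0xd0 x2=0x00 x3=0x78  N=1 Z=0
after 10: x0=0x30 x1=0xd0 x2=0x00 x3=0x00  N=1 Z=0
after 11: x0=0x30 x1=0xd0 x2=0x00 x3=0x00  N=1 Z=0
-- IRQ taken; context saved, return-PC = 12 --

SAVED = 0x00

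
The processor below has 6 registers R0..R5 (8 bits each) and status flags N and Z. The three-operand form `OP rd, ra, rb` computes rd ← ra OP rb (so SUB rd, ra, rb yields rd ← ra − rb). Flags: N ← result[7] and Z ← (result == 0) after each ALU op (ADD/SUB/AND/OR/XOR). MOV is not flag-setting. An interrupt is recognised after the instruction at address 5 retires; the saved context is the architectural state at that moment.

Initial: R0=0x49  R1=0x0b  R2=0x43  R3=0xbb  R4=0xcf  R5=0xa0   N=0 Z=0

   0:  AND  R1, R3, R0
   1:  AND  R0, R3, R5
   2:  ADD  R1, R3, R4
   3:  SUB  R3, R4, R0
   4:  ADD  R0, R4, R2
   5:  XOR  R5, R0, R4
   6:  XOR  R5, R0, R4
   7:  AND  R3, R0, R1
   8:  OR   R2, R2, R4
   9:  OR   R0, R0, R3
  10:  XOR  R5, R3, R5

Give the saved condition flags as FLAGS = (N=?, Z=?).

after  0: R0=0x49 R1=0x09 R2=0x43 R3=0xbb R4=0xcf R5=0xa0  N=0 Z=0
after  1: R0=0xa0 R1=0x09 R2=0x43 R3=0xbb R4=0xcf R5=0xa0  N=1 Z=0
after  2: R0=0xa0 R1=0x8a R2=0x43 R3=0xbb R4=0xcf R5=0xa0  N=1 Z=0
after  3: R0=0xa0 R1=0x8a R2=0x43 R3=0x2f R4=0xcf R5=0xa0  N=0 Z=0
after  4: R0=0x12 R1=0x8a R2=0x43 R3=0x2f R4=0xcf R5=0xa0  N=0 Z=0
after  5: R0=0x12 R1=0x8a R2=0x43 R3=0x2f R4=0xcf R5=0xdd  N=1 Z=0
-- IRQ taken; context saved, return-PC = 6 --

FLAGS = (N=1, Z=0)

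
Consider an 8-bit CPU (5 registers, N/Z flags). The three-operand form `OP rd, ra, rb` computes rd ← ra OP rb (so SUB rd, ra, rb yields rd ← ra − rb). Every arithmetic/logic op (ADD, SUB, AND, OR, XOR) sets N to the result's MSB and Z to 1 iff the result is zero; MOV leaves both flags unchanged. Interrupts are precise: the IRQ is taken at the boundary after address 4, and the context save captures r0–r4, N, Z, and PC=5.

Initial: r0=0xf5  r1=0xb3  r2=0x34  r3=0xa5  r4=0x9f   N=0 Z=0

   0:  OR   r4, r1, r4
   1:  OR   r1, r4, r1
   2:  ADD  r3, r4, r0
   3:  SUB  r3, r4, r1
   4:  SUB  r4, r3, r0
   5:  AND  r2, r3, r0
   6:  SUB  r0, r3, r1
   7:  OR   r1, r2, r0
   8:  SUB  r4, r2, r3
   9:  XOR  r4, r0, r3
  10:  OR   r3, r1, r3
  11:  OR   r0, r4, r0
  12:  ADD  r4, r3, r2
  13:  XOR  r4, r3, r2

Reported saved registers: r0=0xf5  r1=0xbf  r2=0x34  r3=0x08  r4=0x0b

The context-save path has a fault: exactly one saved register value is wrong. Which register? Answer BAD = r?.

after  0: r0=0xf5 r1=0xb3 r2=0x34 r3=0xa5 r4=0xbf  N=1 Z=0
after  1: r0=0xf5 r1=0xbf r2=0x34 r3=0xa5 r4=0xbf  N=1 Z=0
after  2: r0=0xf5 r1=0xbf r2=0x34 r3=0xb4 r4=0xbf  N=1 Z=0
after  3: r0=0xf5 r1=0xbf r2=0x34 r3=0x00 r4=0xbf  N=0 Z=1
after  4: r0=0xf5 r1=0xbf r2=0x34 r3=0x00 r4=0x0b  N=0 Z=0
-- IRQ taken; context saved, return-PC = 5 --
mismatch: r3: reported 0x08 vs actual 0x00

BAD = r3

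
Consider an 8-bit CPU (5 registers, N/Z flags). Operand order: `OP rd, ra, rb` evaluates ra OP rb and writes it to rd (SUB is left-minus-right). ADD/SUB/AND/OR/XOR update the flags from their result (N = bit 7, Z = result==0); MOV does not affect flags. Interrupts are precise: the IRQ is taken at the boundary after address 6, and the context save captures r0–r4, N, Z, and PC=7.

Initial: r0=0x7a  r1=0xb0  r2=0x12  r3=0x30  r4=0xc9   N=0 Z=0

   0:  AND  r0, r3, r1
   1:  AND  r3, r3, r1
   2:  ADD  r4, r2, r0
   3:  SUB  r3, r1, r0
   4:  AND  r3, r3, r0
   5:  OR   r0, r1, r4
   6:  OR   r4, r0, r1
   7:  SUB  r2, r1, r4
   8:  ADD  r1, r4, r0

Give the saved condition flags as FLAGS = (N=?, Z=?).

FLAGS = (N=1, Z=0)

after  0: r0=0x30 r1=0xb0 r2=0x12 r3=0x30 r4=0xc9  N=0 Z=0
after  1: r0=0x30 r1=0xb0 r2=0x12 r3=0x30 r4=0xc9  N=0 Z=0
after  2: r0=0x30 r1=0xb0 r2=0x12 r3=0x30 r4=0x42  N=0 Z=0
after  3: r0=0x30 r1=0xb0 r2=0x12 r3=0x80 r4=0x42  N=1 Z=0
after  4: r0=0x30 r1=0xb0 r2=0x12 r3=0x00 r4=0x42  N=0 Z=1
after  5: r0=0xf2 r1=0xb0 r2=0x12 r3=0x00 r4=0x42  N=1 Z=0
after  6: r0=0xf2 r1=0xb0 r2=0x12 r3=0x00 r4=0xf2  N=1 Z=0
-- IRQ taken; context saved, return-PC = 7 --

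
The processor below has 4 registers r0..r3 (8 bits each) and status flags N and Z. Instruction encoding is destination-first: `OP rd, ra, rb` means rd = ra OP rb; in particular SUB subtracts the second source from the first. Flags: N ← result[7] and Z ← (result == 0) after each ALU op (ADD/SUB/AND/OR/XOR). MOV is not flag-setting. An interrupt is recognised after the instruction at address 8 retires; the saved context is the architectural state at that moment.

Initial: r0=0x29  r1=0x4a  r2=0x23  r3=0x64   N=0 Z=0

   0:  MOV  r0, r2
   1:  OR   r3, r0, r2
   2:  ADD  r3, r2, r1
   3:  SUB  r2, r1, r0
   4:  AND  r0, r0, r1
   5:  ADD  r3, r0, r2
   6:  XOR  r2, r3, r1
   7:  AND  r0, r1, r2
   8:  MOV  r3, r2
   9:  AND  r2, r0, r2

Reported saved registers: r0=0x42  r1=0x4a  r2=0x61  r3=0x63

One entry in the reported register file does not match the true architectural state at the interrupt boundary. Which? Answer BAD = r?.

BAD = r2

after  0: r0=0x23 r1=0x4a r2=0x23 r3=0x64  N=0 Z=0
after  1: r0=0x23 r1=0x4a r2=0x23 r3=0x23  N=0 Z=0
after  2: r0=0x23 r1=0x4a r2=0x23 r3=0x6d  N=0 Z=0
after  3: r0=0x23 r1=0x4a r2=0x27 r3=0x6d  N=0 Z=0
after  4: r0=0x02 r1=0x4a r2=0x27 r3=0x6d  N=0 Z=0
after  5: r0=0x02 r1=0x4a r2=0x27 r3=0x29  N=0 Z=0
after  6: r0=0x02 r1=0x4a r2=0x63 r3=0x29  N=0 Z=0
after  7: r0=0x42 r1=0x4a r2=0x63 r3=0x29  N=0 Z=0
after  8: r0=0x42 r1=0x4a r2=0x63 r3=0x63  N=0 Z=0
-- IRQ taken; context saved, return-PC = 9 --
mismatch: r2: reported 0x61 vs actual 0x63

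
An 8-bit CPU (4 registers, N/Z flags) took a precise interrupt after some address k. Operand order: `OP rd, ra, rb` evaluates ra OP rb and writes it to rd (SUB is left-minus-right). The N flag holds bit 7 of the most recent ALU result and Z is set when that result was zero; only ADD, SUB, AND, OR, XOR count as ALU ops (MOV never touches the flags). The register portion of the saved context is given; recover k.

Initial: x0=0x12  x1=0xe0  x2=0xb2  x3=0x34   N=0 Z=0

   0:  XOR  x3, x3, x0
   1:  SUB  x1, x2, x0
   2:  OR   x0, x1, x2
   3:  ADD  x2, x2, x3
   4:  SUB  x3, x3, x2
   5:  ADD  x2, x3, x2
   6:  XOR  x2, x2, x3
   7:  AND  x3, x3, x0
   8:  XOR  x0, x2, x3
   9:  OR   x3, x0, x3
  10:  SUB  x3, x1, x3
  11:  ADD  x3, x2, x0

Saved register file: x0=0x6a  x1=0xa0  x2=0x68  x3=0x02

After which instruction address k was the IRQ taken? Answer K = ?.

K = 8

after  0: x0=0x12 x1=0xe0 x2=0xb2 x3=0x26  N=0 Z=0
after  1: x0=0x12 x1=0xa0 x2=0xb2 x3=0x26  N=1 Z=0
after  2: x0=0xb2 x1=0xa0 x2=0xb2 x3=0x26  N=1 Z=0
after  3: x0=0xb2 x1=0xa0 x2=0xd8 x3=0x26  N=1 Z=0
after  4: x0=0xb2 x1=0xa0 x2=0xd8 x3=0x4e  N=0 Z=0
after  5: x0=0xb2 x1=0xa0 x2=0x26 x3=0x4e  N=0 Z=0
after  6: x0=0xb2 x1=0xa0 x2=0x68 x3=0x4e  N=0 Z=0
after  7: x0=0xb2 x1=0xa0 x2=0x68 x3=0x02  N=0 Z=0
after  8: x0=0x6a x1=0xa0 x2=0x68 x3=0x02  N=0 Z=0
-- IRQ taken; context saved, return-PC = 9 --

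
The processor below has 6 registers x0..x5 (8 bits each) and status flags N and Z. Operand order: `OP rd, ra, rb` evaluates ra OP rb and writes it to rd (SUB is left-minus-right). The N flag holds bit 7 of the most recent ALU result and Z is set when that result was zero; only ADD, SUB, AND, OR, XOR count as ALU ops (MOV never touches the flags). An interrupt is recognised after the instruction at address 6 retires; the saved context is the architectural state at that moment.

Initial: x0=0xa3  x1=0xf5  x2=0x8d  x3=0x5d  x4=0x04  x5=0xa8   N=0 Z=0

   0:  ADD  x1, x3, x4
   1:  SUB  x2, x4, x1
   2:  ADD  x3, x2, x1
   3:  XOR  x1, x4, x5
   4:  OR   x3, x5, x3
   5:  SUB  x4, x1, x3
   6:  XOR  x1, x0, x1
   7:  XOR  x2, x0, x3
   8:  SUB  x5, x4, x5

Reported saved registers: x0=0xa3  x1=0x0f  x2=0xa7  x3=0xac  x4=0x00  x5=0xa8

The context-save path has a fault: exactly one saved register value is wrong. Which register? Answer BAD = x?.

after  0: x0=0xa3 x1=0x61 x2=0x8d x3=0x5d x4=0x04 x5=0xa8  N=0 Z=0
after  1: x0=0xa3 x1=0x61 x2=0xa3 x3=0x5d x4=0x04 x5=0xa8  N=1 Z=0
after  2: x0=0xa3 x1=0x61 x2=0xa3 x3=0x04 x4=0x04 x5=0xa8  N=0 Z=0
after  3: x0=0xa3 x1=0xac x2=0xa3 x3=0x04 x4=0x04 x5=0xa8  N=1 Z=0
after  4: x0=0xa3 x1=0xac x2=0xa3 x3=0xac x4=0x04 x5=0xa8  N=1 Z=0
after  5: x0=0xa3 x1=0xac x2=0xa3 x3=0xac x4=0x00 x5=0xa8  N=0 Z=1
after  6: x0=0xa3 x1=0x0f x2=0xa3 x3=0xac x4=0x00 x5=0xa8  N=0 Z=0
-- IRQ taken; context saved, return-PC = 7 --
mismatch: x2: reported 0xa7 vs actual 0xa3

BAD = x2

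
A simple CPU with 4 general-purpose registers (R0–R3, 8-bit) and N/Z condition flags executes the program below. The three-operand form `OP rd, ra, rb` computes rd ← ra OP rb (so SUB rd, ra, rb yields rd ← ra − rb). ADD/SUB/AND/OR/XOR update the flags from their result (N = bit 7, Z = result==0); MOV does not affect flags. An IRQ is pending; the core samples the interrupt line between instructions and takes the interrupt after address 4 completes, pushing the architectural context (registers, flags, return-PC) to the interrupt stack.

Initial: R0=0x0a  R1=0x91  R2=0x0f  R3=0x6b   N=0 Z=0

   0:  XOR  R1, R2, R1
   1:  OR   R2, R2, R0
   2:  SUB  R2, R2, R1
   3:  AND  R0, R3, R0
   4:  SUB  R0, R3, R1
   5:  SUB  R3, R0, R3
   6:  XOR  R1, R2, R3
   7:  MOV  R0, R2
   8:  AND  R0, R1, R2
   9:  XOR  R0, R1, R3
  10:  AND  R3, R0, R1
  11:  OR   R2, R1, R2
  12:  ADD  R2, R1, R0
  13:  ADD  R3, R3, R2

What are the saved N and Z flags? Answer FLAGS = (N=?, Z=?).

FLAGS = (N=1, Z=0)

after  0: R0=0x0a R1=0x9e R2=0x0f R3=0x6b  N=1 Z=0
after  1: R0=0x0a R1=0x9e R2=0x0f R3=0x6b  N=0 Z=0
after  2: R0=0x0a R1=0x9e R2=0x71 R3=0x6b  N=0 Z=0
after  3: R0=0x0a R1=0x9e R2=0x71 R3=0x6b  N=0 Z=0
after  4: R0=0xcd R1=0x9e R2=0x71 R3=0x6b  N=1 Z=0
-- IRQ taken; context saved, return-PC = 5 --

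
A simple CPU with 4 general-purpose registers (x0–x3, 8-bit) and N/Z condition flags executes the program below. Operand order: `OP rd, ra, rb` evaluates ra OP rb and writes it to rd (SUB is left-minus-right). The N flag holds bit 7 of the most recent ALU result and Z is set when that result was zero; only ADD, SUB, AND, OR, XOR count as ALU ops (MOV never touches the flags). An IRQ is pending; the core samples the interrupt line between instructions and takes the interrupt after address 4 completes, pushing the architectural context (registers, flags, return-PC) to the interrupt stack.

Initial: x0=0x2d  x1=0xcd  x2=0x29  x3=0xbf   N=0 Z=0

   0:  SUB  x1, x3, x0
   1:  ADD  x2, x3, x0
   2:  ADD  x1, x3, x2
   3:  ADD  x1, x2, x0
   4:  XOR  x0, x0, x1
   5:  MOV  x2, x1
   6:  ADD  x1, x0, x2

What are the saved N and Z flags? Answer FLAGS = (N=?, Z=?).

after  0: x0=0x2d x1=0x92 x2=0x29 x3=0xbf  N=1 Z=0
after  1: x0=0x2d x1=0x92 x2=0xec x3=0xbf  N=1 Z=0
after  2: x0=0x2d x1=0xab x2=0xec x3=0xbf  N=1 Z=0
after  3: x0=0x2d x1=0x19 x2=0xec x3=0xbf  N=0 Z=0
after  4: x0=0x34 x1=0x19 x2=0xec x3=0xbf  N=0 Z=0
-- IRQ taken; context saved, return-PC = 5 --

FLAGS = (N=0, Z=0)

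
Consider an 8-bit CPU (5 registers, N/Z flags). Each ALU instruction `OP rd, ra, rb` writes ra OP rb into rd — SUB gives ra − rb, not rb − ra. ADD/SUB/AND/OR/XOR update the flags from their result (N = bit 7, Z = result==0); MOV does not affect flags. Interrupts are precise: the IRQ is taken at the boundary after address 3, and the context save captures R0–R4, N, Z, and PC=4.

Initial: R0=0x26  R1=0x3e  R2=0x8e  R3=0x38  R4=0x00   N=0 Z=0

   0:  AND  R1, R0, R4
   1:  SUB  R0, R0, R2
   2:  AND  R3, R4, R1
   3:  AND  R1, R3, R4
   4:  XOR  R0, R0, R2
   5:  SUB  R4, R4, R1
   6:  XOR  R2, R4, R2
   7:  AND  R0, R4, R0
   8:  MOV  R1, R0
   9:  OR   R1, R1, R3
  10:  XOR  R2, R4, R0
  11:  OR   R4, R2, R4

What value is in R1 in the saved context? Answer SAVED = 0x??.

SAVED = 0x00

after  0: R0=0x26 R1=0x00 R2=0x8e R3=0x38 R4=0x00  N=0 Z=1
after  1: R0=0x98 R1=0x00 R2=0x8e R3=0x38 R4=0x00  N=1 Z=0
after  2: R0=0x98 R1=0x00 R2=0x8e R3=0x00 R4=0x00  N=0 Z=1
after  3: R0=0x98 R1=0x00 R2=0x8e R3=0x00 R4=0x00  N=0 Z=1
-- IRQ taken; context saved, return-PC = 4 --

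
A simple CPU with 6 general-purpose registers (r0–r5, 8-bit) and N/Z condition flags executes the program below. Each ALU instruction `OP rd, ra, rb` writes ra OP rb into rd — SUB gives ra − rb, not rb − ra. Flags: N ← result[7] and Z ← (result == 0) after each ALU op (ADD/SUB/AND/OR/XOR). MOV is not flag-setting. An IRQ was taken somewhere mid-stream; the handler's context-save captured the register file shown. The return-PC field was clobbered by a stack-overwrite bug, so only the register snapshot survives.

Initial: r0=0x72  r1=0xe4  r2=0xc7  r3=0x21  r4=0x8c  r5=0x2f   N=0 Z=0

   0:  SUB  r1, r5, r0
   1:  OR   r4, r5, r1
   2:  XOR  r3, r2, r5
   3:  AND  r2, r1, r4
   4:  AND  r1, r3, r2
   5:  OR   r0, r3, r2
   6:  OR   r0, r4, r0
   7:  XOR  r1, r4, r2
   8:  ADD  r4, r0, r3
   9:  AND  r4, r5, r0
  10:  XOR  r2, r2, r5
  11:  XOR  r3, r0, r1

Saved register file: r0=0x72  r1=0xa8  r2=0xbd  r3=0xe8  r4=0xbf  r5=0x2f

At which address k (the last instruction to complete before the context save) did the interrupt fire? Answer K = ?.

K = 4

after  0: r0=0x72 r1=0xbd r2=0xc7 r3=0x21 r4=0x8c r5=0x2f  N=1 Z=0
after  1: r0=0x72 r1=0xbd r2=0xc7 r3=0x21 r4=0xbf r5=0x2f  N=1 Z=0
after  2: r0=0x72 r1=0xbd r2=0xc7 r3=0xe8 r4=0xbf r5=0x2f  N=1 Z=0
after  3: r0=0x72 r1=0xbd r2=0xbd r3=0xe8 r4=0xbf r5=0x2f  N=1 Z=0
after  4: r0=0x72 r1=0xa8 r2=0xbd r3=0xe8 r4=0xbf r5=0x2f  N=1 Z=0
-- IRQ taken; context saved, return-PC = 5 --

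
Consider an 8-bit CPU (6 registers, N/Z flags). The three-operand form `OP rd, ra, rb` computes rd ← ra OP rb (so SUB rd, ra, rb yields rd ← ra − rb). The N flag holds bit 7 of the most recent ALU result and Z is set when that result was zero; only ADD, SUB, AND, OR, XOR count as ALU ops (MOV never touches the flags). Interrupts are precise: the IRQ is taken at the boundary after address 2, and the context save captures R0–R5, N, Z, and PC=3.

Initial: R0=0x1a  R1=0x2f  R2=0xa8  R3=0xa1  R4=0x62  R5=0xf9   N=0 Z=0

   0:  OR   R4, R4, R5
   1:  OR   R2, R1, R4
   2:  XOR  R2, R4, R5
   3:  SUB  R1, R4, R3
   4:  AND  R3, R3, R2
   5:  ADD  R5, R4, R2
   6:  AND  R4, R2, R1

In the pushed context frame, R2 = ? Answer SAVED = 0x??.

SAVED = 0x02

after  0: R0=0x1a R1=0x2f R2=0xa8 R3=0xa1 R4=0xfb R5=0xf9  N=1 Z=0
after  1: R0=0x1a R1=0x2f R2=0xff R3=0xa1 R4=0xfb R5=0xf9  N=1 Z=0
after  2: R0=0x1a R1=0x2f R2=0x02 R3=0xa1 R4=0xfb R5=0xf9  N=0 Z=0
-- IRQ taken; context saved, return-PC = 3 --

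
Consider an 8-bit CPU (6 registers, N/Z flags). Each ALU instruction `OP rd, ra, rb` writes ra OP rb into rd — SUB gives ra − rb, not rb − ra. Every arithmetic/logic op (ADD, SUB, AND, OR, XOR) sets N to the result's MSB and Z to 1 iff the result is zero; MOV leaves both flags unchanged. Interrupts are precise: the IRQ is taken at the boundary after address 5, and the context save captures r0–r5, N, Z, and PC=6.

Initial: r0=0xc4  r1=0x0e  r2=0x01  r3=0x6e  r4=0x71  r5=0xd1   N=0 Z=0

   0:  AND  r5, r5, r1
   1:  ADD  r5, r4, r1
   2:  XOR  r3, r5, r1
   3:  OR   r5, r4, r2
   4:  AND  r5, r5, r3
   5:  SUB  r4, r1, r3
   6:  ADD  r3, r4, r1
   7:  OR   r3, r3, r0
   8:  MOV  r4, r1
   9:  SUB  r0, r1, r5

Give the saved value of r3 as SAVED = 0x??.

after  0: r0=0xc4 r1=0x0e r2=0x01 r3=0x6e r4=0x71 r5=0x00  N=0 Z=1
after  1: r0=0xc4 r1=0x0e r2=0x01 r3=0x6e r4=0x71 r5=0x7f  N=0 Z=0
after  2: r0=0xc4 r1=0x0e r2=0x01 r3=0x71 r4=0x71 r5=0x7f  N=0 Z=0
after  3: r0=0xc4 r1=0x0e r2=0x01 r3=0x71 r4=0x71 r5=0x71  N=0 Z=0
after  4: r0=0xc4 r1=0x0e r2=0x01 r3=0x71 r4=0x71 r5=0x71  N=0 Z=0
after  5: r0=0xc4 r1=0x0e r2=0x01 r3=0x71 r4=0x9d r5=0x71  N=1 Z=0
-- IRQ taken; context saved, return-PC = 6 --

SAVED = 0x71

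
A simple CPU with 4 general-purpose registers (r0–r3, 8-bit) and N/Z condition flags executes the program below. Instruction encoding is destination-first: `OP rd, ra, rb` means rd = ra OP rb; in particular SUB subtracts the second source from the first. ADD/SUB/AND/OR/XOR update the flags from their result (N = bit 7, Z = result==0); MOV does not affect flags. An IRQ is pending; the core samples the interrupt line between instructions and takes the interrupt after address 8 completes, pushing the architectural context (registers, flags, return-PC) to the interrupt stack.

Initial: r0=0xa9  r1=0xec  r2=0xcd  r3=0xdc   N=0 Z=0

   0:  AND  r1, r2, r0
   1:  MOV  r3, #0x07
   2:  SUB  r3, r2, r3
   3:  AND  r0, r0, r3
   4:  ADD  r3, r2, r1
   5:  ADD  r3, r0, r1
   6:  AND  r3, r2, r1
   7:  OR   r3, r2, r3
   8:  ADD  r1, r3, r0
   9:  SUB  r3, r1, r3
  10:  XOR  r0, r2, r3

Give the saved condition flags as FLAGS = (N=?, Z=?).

FLAGS = (N=0, Z=0)

after  0: r0=0xa9 r1=0x89 r2=0xcd r3=0xdc  N=1 Z=0
after  1: r0=0xa9 r1=0x89 r2=0xcd r3=0x07  N=1 Z=0
after  2: r0=0xa9 r1=0x89 r2=0xcd r3=0xc6  N=1 Z=0
after  3: r0=0x80 r1=0x89 r2=0xcd r3=0xc6  N=1 Z=0
after  4: r0=0x80 r1=0x89 r2=0xcd r3=0x56  N=0 Z=0
after  5: r0=0x80 r1=0x89 r2=0xcd r3=0x09  N=0 Z=0
after  6: r0=0x80 r1=0x89 r2=0xcd r3=0x89  N=1 Z=0
after  7: r0=0x80 r1=0x89 r2=0xcd r3=0xcd  N=1 Z=0
after  8: r0=0x80 r1=0x4d r2=0xcd r3=0xcd  N=0 Z=0
-- IRQ taken; context saved, return-PC = 9 --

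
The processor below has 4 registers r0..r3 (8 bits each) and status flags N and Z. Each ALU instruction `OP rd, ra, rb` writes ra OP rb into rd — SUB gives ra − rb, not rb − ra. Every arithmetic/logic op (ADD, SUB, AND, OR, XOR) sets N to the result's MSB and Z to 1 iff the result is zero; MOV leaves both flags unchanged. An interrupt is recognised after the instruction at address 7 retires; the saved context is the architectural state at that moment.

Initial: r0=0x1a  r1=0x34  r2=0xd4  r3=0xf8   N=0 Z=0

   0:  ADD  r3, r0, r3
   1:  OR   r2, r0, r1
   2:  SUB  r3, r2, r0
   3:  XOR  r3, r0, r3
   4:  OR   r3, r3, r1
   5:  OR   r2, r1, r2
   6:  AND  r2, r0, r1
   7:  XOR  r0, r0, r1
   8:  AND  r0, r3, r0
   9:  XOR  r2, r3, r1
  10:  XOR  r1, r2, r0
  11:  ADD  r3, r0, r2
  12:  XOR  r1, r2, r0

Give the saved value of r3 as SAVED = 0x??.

SAVED = 0x3e

after  0: r0=0x1a r1=0x34 r2=0xd4 r3=0x12  N=0 Z=0
after  1: r0=0x1a r1=0x34 r2=0x3e r3=0x12  N=0 Z=0
after  2: r0=0x1a r1=0x34 r2=0x3e r3=0x24  N=0 Z=0
after  3: r0=0x1a r1=0x34 r2=0x3e r3=0x3e  N=0 Z=0
after  4: r0=0x1a r1=0x34 r2=0x3e r3=0x3e  N=0 Z=0
after  5: r0=0x1a r1=0x34 r2=0x3e r3=0x3e  N=0 Z=0
after  6: r0=0x1a r1=0x34 r2=0x10 r3=0x3e  N=0 Z=0
after  7: r0=0x2e r1=0x34 r2=0x10 r3=0x3e  N=0 Z=0
-- IRQ taken; context saved, return-PC = 8 --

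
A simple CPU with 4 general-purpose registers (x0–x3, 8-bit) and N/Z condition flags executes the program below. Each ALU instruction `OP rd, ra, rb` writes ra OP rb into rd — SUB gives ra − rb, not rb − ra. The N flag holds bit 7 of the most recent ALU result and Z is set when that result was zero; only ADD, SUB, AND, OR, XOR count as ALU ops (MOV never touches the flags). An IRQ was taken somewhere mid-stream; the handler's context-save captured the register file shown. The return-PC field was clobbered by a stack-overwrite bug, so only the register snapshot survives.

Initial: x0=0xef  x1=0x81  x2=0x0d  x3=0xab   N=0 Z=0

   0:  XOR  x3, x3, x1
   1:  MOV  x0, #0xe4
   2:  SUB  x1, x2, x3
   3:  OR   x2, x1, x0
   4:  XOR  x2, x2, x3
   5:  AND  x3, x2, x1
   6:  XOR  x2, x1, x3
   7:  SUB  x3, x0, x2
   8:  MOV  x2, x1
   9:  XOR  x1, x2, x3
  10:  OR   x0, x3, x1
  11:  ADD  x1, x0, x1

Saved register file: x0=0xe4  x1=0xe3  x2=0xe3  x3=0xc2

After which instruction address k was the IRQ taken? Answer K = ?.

K = 8

after  0: x0=0xef x1=0x81 x2=0x0d x3=0x2a  N=0 Z=0
after  1: x0=0xe4 x1=0x81 x2=0x0d x3=0x2a  N=0 Z=0
after  2: x0=0xe4 x1=0xe3 x2=0x0d x3=0x2a  N=1 Z=0
after  3: x0=0xe4 x1=0xe3 x2=0xe7 x3=0x2a  N=1 Z=0
after  4: x0=0xe4 x1=0xe3 x2=0xcd x3=0x2a  N=1 Z=0
after  5: x0=0xe4 x1=0xe3 x2=0xcd x3=0xc1  N=1 Z=0
after  6: x0=0xe4 x1=0xe3 x2=0x22 x3=0xc1  N=0 Z=0
after  7: x0=0xe4 x1=0xe3 x2=0x22 x3=0xc2  N=1 Z=0
after  8: x0=0xe4 x1=0xe3 x2=0xe3 x3=0xc2  N=1 Z=0
-- IRQ taken; context saved, return-PC = 9 --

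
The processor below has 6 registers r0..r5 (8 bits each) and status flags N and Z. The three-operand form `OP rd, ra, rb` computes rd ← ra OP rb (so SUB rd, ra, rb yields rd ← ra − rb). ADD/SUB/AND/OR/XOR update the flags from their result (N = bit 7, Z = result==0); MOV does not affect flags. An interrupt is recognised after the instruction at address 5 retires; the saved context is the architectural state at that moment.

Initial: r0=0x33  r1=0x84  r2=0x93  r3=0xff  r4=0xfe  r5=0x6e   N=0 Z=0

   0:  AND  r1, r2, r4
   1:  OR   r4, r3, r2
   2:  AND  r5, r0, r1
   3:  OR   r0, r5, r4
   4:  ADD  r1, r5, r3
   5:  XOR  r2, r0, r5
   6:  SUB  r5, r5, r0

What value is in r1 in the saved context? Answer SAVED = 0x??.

after  0: r0=0x33 r1=0x92 r2=0x93 r3=0xff r4=0xfe r5=0x6e  N=1 Z=0
after  1: r0=0x33 r1=0x92 r2=0x93 r3=0xff r4=0xff r5=0x6e  N=1 Z=0
after  2: r0=0x33 r1=0x92 r2=0x93 r3=0xff r4=0xff r5=0x12  N=0 Z=0
after  3: r0=0xff r1=0x92 r2=0x93 r3=0xff r4=0xff r5=0x12  N=1 Z=0
after  4: r0=0xff r1=0x11 r2=0x93 r3=0xff r4=0xff r5=0x12  N=0 Z=0
after  5: r0=0xff r1=0x11 r2=0xed r3=0xff r4=0xff r5=0x12  N=1 Z=0
-- IRQ taken; context saved, return-PC = 6 --

SAVED = 0x11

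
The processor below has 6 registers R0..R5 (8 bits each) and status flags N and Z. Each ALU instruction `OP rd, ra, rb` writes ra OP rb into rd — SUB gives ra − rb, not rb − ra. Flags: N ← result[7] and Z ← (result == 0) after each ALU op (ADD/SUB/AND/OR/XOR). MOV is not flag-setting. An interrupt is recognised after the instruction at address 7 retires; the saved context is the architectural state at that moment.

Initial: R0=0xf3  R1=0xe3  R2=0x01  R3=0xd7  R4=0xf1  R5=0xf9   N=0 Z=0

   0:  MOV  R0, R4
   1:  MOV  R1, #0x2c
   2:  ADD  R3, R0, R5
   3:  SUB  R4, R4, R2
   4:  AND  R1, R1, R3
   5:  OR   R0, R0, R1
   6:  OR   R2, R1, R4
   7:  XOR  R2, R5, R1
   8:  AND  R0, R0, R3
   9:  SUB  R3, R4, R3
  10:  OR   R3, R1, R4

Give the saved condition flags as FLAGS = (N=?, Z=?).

FLAGS = (N=1, Z=0)

after  0: R0=0xf1 R1=0xe3 R2=0x01 R3=0xd7 R4=0xf1 R5=0xf9  N=0 Z=0
after  1: R0=0xf1 R1=0x2c R2=0x01 R3=0xd7 R4=0xf1 R5=0xf9  N=0 Z=0
after  2: R0=0xf1 R1=0x2c R2=0x01 R3=0xea R4=0xf1 R5=0xf9  N=1 Z=0
after  3: R0=0xf1 R1=0x2c R2=0x01 R3=0xea R4=0xf0 R5=0xf9  N=1 Z=0
after  4: R0=0xf1 R1=0x28 R2=0x01 R3=0xea R4=0xf0 R5=0xf9  N=0 Z=0
after  5: R0=0xf9 R1=0x28 R2=0x01 R3=0xea R4=0xf0 R5=0xf9  N=1 Z=0
after  6: R0=0xf9 R1=0x28 R2=0xf8 R3=0xea R4=0xf0 R5=0xf9  N=1 Z=0
after  7: R0=0xf9 R1=0x28 R2=0xd1 R3=0xea R4=0xf0 R5=0xf9  N=1 Z=0
-- IRQ taken; context saved, return-PC = 8 --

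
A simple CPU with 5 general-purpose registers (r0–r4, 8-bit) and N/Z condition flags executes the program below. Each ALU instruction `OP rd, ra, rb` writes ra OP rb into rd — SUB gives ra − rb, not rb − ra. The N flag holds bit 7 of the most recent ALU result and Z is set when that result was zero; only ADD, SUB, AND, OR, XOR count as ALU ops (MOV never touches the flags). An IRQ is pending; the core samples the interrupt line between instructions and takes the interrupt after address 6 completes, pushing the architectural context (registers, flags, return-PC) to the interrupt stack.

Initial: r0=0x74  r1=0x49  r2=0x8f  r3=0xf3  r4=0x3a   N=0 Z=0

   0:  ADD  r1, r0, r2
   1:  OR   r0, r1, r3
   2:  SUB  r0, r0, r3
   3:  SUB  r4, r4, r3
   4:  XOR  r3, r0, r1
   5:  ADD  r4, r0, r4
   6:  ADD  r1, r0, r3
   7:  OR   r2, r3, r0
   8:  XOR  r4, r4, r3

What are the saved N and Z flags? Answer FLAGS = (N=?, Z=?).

after  0: r0=0x74 r1=0x03 r2=0x8f r3=0xf3 r4=0x3a  N=0 Z=0
after  1: r0=0xf3 r1=0x03 r2=0x8f r3=0xf3 r4=0x3a  N=1 Z=0
after  2: r0=0x00 r1=0x03 r2=0x8f r3=0xf3 r4=0x3a  N=0 Z=1
after  3: r0=0x00 r1=0x03 r2=0x8f r3=0xf3 r4=0x47  N=0 Z=0
after  4: r0=0x00 r1=0x03 r2=0x8f r3=0x03 r4=0x47  N=0 Z=0
after  5: r0=0x00 r1=0x03 r2=0x8f r3=0x03 r4=0x47  N=0 Z=0
after  6: r0=0x00 r1=0x03 r2=0x8f r3=0x03 r4=0x47  N=0 Z=0
-- IRQ taken; context saved, return-PC = 7 --

FLAGS = (N=0, Z=0)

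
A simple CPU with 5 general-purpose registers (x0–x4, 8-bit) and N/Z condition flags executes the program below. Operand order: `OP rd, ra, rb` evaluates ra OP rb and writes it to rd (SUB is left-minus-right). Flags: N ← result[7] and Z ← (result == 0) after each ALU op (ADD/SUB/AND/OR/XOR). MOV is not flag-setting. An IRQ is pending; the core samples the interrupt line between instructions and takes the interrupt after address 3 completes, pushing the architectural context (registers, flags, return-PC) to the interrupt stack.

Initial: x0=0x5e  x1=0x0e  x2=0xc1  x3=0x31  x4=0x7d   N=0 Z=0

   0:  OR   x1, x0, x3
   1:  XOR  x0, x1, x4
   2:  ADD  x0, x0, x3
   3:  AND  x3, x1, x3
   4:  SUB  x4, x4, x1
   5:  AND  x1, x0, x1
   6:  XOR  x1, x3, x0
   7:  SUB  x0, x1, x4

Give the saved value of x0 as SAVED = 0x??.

SAVED = 0x33

after  0: x0=0x5e x1=0x7f x2=0xc1 x3=0x31 x4=0x7d  N=0 Z=0
after  1: x0=0x02 x1=0x7f x2=0xc1 x3=0x31 x4=0x7d  N=0 Z=0
after  2: x0=0x33 x1=0x7f x2=0xc1 x3=0x31 x4=0x7d  N=0 Z=0
after  3: x0=0x33 x1=0x7f x2=0xc1 x3=0x31 x4=0x7d  N=0 Z=0
-- IRQ taken; context saved, return-PC = 4 --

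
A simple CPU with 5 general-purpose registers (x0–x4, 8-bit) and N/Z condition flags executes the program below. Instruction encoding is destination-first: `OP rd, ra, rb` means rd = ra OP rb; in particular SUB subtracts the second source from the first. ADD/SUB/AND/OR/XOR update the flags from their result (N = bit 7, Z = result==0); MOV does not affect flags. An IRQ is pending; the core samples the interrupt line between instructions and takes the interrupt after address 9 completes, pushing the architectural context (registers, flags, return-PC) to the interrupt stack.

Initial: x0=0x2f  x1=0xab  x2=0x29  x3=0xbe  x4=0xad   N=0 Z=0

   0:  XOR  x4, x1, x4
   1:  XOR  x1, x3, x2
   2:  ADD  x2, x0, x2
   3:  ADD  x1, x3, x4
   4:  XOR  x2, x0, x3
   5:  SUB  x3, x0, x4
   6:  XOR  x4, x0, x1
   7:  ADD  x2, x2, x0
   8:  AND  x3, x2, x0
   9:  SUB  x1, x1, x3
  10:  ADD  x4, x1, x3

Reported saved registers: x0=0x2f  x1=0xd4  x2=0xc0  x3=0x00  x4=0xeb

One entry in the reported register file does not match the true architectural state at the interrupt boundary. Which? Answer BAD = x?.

BAD = x1

after  0: x0=0x2f x1=0xab x2=0x29 x3=0xbe x4=0x06  N=0 Z=0
after  1: x0=0x2f x1=0x97 x2=0x29 x3=0xbe x4=0x06  N=1 Z=0
after  2: x0=0x2f x1=0x97 x2=0x58 x3=0xbe x4=0x06  N=0 Z=0
after  3: x0=0x2f x1=0xc4 x2=0x58 x3=0xbe x4=0x06  N=1 Z=0
after  4: x0=0x2f x1=0xc4 x2=0x91 x3=0xbe x4=0x06  N=1 Z=0
after  5: x0=0x2f x1=0xc4 x2=0x91 x3=0x29 x4=0x06  N=0 Z=0
after  6: x0=0x2f x1=0xc4 x2=0x91 x3=0x29 x4=0xeb  N=1 Z=0
after  7: x0=0x2f x1=0xc4 x2=0xc0 x3=0x29 x4=0xeb  N=1 Z=0
after  8: x0=0x2f x1=0xc4 x2=0xc0 x3=0x00 x4=0xeb  N=0 Z=1
after  9: x0=0x2f x1=0xc4 x2=0xc0 x3=0x00 x4=0xeb  N=1 Z=0
-- IRQ taken; context saved, return-PC = 10 --
mismatch: x1: reported 0xd4 vs actual 0xc4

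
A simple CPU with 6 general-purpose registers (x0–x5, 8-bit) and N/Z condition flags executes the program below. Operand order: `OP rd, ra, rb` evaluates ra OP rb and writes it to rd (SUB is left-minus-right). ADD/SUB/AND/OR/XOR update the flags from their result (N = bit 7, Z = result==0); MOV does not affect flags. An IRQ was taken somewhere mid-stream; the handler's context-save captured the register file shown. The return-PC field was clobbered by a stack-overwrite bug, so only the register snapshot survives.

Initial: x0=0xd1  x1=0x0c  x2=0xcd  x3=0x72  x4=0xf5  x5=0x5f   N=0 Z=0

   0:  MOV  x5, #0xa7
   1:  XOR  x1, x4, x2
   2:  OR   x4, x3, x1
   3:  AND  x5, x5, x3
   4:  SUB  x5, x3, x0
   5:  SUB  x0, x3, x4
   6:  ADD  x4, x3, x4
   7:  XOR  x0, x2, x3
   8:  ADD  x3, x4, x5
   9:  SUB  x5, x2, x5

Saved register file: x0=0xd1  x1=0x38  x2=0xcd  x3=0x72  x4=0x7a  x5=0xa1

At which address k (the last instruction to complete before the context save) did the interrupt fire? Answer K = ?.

K = 4

after  0: x0=0xd1 x1=0x0c x2=0xcd x3=0x72 x4=0xf5 x5=0xa7  N=0 Z=0
after  1: x0=0xd1 x1=0x38 x2=0xcd x3=0x72 x4=0xf5 x5=0xa7  N=0 Z=0
after  2: x0=0xd1 x1=0x38 x2=0xcd x3=0x72 x4=0x7a x5=0xa7  N=0 Z=0
after  3: x0=0xd1 x1=0x38 x2=0xcd x3=0x72 x4=0x7a x5=0x22  N=0 Z=0
after  4: x0=0xd1 x1=0x38 x2=0xcd x3=0x72 x4=0x7a x5=0xa1  N=1 Z=0
-- IRQ taken; context saved, return-PC = 5 --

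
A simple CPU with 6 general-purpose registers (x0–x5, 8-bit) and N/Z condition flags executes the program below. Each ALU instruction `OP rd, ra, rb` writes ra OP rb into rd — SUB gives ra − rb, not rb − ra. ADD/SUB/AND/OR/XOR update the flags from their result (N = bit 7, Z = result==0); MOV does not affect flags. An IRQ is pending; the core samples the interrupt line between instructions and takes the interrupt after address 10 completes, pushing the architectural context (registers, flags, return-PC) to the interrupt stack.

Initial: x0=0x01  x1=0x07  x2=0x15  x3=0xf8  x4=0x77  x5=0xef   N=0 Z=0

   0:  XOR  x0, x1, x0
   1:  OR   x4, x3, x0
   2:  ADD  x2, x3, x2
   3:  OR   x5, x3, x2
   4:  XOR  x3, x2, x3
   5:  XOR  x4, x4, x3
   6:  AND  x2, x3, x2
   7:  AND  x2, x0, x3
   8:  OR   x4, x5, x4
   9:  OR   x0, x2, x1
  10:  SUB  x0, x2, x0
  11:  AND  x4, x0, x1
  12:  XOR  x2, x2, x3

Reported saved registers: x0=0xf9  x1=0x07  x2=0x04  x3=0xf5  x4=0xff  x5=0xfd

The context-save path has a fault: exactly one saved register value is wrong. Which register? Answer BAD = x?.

after  0: x0=0x06 x1=0x07 x2=0x15 x3=0xf8 x4=0x77 x5=0xef  N=0 Z=0
after  1: x0=0x06 x1=0x07 x2=0x15 x3=0xf8 x4=0xfe x5=0xef  N=1 Z=0
after  2: x0=0x06 x1=0x07 x2=0x0d x3=0xf8 x4=0xfe x5=0xef  N=0 Z=0
after  3: x0=0x06 x1=0x07 x2=0x0d x3=0xf8 x4=0xfe x5=0xfd  N=1 Z=0
after  4: x0=0x06 x1=0x07 x2=0x0d x3=0xf5 x4=0xfe x5=0xfd  N=1 Z=0
after  5: x0=0x06 x1=0x07 x2=0x0d x3=0xf5 x4=0x0b x5=0xfd  N=0 Z=0
after  6: x0=0x06 x1=0x07 x2=0x05 x3=0xf5 x4=0x0b x5=0xfd  N=0 Z=0
after  7: x0=0x06 x1=0x07 x2=0x04 x3=0xf5 x4=0x0b x5=0xfd  N=0 Z=0
after  8: x0=0x06 x1=0x07 x2=0x04 x3=0xf5 x4=0xff x5=0xfd  N=1 Z=0
after  9: x0=0x07 x1=0x07 x2=0x04 x3=0xf5 x4=0xff x5=0xfd  N=0 Z=0
after 10: x0=0xfd x1=0x07 x2=0x04 x3=0xf5 x4=0xff x5=0xfd  N=1 Z=0
-- IRQ taken; context saved, return-PC = 11 --
mismatch: x0: reported 0xf9 vs actual 0xfd

BAD = x0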